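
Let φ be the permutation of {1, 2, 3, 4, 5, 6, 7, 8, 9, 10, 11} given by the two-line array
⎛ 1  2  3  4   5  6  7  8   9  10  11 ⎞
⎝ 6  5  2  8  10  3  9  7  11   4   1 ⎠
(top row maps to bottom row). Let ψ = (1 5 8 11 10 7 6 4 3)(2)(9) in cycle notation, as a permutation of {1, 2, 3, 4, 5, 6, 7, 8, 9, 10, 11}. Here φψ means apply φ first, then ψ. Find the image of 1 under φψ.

4

First apply φ: φ(1) = 6, then ψ(6) = 4. Thus (φψ)(1) = 4.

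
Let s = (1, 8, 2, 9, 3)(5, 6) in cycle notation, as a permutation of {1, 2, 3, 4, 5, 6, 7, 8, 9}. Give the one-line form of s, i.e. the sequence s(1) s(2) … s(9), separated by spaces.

8 9 1 4 6 5 7 2 3

Each element maps to the next entry in its cycle (wrapping to the front): 1→8, 2→9, 3→1, 4→4, 5→6, 6→5, 7→7, 8→2, 9→3.
So the one-line form is 8 9 1 4 6 5 7 2 3.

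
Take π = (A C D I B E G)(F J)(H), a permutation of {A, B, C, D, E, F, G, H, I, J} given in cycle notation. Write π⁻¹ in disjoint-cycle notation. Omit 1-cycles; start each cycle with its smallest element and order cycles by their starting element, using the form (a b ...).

(A G E B I D C)(F J)

Inverting a permutation written in cycle notation just reverses the order within every cycle.
After reversing and putting each cycle's least element first, π⁻¹ = (A G E B I D C)(F J).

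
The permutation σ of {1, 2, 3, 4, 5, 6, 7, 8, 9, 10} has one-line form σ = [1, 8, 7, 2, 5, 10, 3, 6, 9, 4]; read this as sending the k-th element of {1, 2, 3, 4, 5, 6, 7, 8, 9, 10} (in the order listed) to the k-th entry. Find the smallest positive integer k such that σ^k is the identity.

10

The disjoint-cycle form of σ has cycle lengths 5, 2, 1, 1, 1.
The order is lcm(5, 2) = 10.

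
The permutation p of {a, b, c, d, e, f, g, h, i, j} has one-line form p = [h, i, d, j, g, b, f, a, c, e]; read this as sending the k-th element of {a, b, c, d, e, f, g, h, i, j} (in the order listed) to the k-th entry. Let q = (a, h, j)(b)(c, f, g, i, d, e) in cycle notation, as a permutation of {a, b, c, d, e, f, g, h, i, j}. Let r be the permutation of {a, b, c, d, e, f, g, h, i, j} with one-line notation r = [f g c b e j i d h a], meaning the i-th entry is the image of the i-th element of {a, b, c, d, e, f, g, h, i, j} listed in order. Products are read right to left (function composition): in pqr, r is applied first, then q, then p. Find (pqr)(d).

i

Apply the permutations in order: r(d) = b, then q(b) = b, then p(b) = i. So (pqr)(d) = i.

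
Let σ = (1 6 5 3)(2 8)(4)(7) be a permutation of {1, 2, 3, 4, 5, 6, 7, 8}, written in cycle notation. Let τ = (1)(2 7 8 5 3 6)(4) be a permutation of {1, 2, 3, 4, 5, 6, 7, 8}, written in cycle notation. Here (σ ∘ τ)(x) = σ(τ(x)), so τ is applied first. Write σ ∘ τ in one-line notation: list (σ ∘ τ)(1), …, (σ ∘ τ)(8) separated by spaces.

6 7 5 4 1 8 2 3

(σ ∘ τ)(x) = σ(τ(x)). Computing each image: σ(τ(1)) = σ(1) = 6, σ(τ(2)) = σ(7) = 7, σ(τ(3)) = σ(6) = 5, σ(τ(4)) = σ(4) = 4, σ(τ(5)) = σ(3) = 1, σ(τ(6)) = σ(2) = 8, σ(τ(7)) = σ(8) = 2, σ(τ(8)) = σ(5) = 3.
Hence σ ∘ τ = [6 7 5 4 1 8 2 3].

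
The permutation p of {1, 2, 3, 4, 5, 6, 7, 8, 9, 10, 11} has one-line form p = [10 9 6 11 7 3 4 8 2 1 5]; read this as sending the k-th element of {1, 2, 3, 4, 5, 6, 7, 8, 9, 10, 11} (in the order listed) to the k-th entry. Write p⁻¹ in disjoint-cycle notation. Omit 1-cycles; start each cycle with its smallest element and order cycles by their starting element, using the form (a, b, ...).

First write p in disjoint cycles: (1, 10)(2, 9)(3, 6)(4, 11, 5, 7).
The inverse reverses every cycle; in canonical form, p⁻¹ = (1, 10)(2, 9)(3, 6)(4, 7, 5, 11).

(1, 10)(2, 9)(3, 6)(4, 7, 5, 11)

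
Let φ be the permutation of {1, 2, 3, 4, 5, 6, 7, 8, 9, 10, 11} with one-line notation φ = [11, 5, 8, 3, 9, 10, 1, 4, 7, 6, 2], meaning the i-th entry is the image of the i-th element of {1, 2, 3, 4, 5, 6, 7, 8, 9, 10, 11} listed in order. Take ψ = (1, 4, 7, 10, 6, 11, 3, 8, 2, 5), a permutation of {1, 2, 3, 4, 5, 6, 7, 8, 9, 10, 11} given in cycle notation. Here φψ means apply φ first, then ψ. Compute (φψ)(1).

3

φ(1) = 11, then ψ(11) = 3; composing gives (φψ)(1) = 3.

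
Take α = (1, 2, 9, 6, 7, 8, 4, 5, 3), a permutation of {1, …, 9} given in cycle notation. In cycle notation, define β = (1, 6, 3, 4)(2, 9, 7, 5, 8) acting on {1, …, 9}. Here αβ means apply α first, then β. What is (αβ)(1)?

9

α(1) = 2, then β(2) = 9; composing gives (αβ)(1) = 9.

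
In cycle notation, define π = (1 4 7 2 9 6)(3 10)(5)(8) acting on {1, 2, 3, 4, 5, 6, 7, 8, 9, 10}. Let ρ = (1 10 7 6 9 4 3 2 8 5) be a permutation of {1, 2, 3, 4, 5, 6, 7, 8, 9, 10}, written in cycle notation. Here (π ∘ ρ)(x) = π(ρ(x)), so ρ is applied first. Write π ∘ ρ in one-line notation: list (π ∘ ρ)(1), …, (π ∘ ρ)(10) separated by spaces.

3 8 9 10 4 6 1 5 7 2

(π ∘ ρ)(x) = π(ρ(x)). Computing each image: π(ρ(1)) = π(10) = 3, π(ρ(2)) = π(8) = 8, π(ρ(3)) = π(2) = 9, π(ρ(4)) = π(3) = 10, π(ρ(5)) = π(1) = 4, π(ρ(6)) = π(9) = 6, π(ρ(7)) = π(6) = 1, π(ρ(8)) = π(5) = 5, π(ρ(9)) = π(4) = 7, π(ρ(10)) = π(7) = 2.
Hence π ∘ ρ = [3 8 9 10 4 6 1 5 7 2].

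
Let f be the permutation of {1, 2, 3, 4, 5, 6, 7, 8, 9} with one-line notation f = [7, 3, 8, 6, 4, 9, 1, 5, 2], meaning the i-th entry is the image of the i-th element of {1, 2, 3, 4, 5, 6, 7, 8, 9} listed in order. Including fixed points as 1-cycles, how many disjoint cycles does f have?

2

The cycle decomposition is (1 7)(2 3 8 5 4 6 9), which has 2 cycles (counting 1-cycles).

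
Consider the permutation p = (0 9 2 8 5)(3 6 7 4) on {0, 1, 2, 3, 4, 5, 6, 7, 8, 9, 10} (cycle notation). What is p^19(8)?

2

8 lies in the 5-cycle (0 9 2 8 5).
On a 5-cycle, p^5 is the identity, so p^19 = p^4 there (19 ≡ 4 mod 5).
Advancing 4 steps from 8: 8 → 5 → 0 → 9 → 2.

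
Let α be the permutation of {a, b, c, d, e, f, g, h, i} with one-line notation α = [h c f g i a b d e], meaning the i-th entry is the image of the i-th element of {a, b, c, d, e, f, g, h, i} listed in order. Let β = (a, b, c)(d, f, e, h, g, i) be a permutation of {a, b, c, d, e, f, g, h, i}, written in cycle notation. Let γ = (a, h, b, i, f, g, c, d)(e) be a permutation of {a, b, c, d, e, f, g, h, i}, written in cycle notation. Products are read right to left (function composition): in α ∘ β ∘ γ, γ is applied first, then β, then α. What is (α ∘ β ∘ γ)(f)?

(α ∘ β ∘ γ)(f) = α(β(γ(f))). γ(f) = g, then β(g) = i, then α(i) = e, so the result is e.

e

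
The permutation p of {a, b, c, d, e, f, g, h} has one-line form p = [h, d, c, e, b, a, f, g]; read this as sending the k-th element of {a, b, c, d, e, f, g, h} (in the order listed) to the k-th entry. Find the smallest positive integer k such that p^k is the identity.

The disjoint-cycle form of p has cycle lengths 4, 3, 1.
The order is lcm(4, 3) = 12.

12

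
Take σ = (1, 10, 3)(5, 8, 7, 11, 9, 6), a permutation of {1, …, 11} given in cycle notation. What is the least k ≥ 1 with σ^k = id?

The disjoint cycles have lengths 6, 3, 1, 1.
The order is lcm(6, 3) = 6.

6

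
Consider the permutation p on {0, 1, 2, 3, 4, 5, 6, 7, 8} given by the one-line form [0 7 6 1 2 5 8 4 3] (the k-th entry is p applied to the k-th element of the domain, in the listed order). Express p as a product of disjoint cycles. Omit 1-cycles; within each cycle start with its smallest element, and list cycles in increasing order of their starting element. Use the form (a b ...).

(1 7 4 2 6 8 3)

Start at 1 and follow images: 1 → 7 → 4 → 2 → 6 → 8 → 3 → 1, giving the cycle (1 7 4 2 6 8 3).
Repeating from the next unused element and collecting all non-trivial cycles gives (1 7 4 2 6 8 3).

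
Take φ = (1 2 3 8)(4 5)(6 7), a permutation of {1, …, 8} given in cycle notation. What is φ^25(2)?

2 lies in the 4-cycle (1 2 3 8).
On a 4-cycle, φ^4 is the identity, so φ^25 = φ^1 there (25 ≡ 1 mod 4).
Advancing 1 step from 2: 2 → 3.

3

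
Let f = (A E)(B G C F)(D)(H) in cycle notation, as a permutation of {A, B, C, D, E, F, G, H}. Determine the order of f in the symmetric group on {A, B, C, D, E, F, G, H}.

4

The cycle type of f is (4, 2, 1, 1).
The order is lcm(4, 2) = 4.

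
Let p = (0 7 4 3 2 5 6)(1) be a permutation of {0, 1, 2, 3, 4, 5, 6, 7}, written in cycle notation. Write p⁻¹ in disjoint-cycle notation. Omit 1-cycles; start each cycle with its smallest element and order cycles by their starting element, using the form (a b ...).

The inverse reverses each cycle.
Reversing each cycle of p and rotating so the smallest element leads gives (0 6 5 2 3 4 7).

(0 6 5 2 3 4 7)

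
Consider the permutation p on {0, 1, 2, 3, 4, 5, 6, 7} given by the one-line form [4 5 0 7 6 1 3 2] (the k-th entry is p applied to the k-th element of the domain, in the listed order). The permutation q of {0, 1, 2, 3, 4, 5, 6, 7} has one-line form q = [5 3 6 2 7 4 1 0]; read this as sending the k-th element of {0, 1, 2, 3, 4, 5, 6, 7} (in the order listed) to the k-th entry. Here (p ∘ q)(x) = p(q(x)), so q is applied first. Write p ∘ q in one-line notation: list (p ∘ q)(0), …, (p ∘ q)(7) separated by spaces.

1 7 3 0 2 6 5 4

(p ∘ q)(x) = p(q(x)). Computing each image: p(q(0)) = p(5) = 1, p(q(1)) = p(3) = 7, p(q(2)) = p(6) = 3, p(q(3)) = p(2) = 0, p(q(4)) = p(7) = 2, p(q(5)) = p(4) = 6, p(q(6)) = p(1) = 5, p(q(7)) = p(0) = 4.
Hence p ∘ q = [1 7 3 0 2 6 5 4].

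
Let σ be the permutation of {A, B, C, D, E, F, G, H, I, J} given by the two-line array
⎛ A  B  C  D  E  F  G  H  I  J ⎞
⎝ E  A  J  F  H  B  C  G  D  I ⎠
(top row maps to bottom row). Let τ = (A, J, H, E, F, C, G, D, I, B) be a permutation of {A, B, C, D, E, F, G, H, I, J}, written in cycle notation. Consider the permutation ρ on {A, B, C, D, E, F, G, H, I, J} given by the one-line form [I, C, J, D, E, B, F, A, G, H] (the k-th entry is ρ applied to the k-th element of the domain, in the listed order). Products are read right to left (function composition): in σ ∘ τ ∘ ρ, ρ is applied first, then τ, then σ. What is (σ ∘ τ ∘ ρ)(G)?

J

Chase G: ρ(G) = F; τ(F) = C; σ(C) = J. Hence (σ ∘ τ ∘ ρ)(G) = J.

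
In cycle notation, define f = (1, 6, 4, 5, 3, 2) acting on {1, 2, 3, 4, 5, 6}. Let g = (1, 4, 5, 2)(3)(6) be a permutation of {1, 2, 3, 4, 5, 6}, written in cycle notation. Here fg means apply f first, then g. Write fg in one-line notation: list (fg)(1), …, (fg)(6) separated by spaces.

6 4 1 2 3 5

For each element, apply f then g: 1 → 6 → 6; 2 → 1 → 4; 3 → 2 → 1; 4 → 5 → 2; 5 → 3 → 3; 6 → 4 → 5.
Collecting the images, fg = [6 4 1 2 3 5].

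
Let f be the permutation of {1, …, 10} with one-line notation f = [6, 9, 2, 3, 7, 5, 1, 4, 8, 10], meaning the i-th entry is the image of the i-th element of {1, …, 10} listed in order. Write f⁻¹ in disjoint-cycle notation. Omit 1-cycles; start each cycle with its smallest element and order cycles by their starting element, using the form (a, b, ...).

(1, 7, 5, 6)(2, 3, 4, 8, 9)

First write f in disjoint cycles: (1, 6, 5, 7)(2, 9, 8, 4, 3).
Reversing each cycle (and rotating so the smallest element leads) gives f⁻¹ = (1, 7, 5, 6)(2, 3, 4, 8, 9).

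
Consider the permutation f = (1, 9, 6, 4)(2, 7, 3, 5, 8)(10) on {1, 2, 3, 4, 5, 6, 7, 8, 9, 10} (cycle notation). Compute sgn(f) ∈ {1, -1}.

The cycle lengths are 5, 4, 1.
A cycle is odd iff its length is even; f has 1 even-length cycle, so sgn(f) = (−1)^1 and f is odd.

-1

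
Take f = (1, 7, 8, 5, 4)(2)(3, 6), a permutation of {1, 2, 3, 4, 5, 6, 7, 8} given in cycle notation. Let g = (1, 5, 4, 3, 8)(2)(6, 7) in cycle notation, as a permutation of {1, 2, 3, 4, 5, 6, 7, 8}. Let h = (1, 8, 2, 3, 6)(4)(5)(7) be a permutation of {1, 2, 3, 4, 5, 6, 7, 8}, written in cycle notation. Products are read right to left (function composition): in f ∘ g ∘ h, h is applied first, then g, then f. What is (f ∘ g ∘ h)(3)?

8

Apply the permutations in order: h(3) = 6, then g(6) = 7, then f(7) = 8. So (f ∘ g ∘ h)(3) = 8.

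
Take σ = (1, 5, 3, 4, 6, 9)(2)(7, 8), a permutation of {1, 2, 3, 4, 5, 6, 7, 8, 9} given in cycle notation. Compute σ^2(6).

1

6 lies in the 6-cycle (1, 5, 3, 4, 6, 9).
Stepping 2 places around the cycle: 6 → 9 → 1.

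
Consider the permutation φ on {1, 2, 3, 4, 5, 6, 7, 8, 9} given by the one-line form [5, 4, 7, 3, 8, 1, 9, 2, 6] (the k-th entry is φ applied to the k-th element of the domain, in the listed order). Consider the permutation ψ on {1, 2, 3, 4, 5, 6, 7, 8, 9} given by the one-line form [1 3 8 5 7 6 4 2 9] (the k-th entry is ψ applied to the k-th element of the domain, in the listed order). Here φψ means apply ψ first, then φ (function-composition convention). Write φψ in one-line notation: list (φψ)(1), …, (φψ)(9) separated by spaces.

5 7 2 8 9 1 3 4 6

Chase each element through ψ then φ: 1 → 1 → 5; 2 → 3 → 7; 3 → 8 → 2; 4 → 5 → 8; 5 → 7 → 9; 6 → 6 → 1; 7 → 4 → 3; 8 → 2 → 4; 9 → 9 → 6.
So φψ in one-line form is 5 7 2 8 9 1 3 4 6.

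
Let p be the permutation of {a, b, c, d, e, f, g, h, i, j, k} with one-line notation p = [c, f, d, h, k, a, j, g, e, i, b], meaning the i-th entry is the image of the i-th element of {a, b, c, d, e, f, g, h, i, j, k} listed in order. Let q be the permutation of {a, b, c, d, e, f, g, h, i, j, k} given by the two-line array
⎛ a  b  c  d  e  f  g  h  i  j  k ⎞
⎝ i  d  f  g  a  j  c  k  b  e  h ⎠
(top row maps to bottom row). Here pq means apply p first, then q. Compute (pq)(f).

i

First apply p: p(f) = a, then q(a) = i. Thus (pq)(f) = i.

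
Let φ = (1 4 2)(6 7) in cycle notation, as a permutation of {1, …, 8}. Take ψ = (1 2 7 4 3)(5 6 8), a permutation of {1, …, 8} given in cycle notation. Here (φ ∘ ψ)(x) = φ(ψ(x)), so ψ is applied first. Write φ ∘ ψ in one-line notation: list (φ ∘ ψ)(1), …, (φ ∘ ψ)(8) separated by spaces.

For each element, apply ψ then φ: 1 → 2 → 1; 2 → 7 → 6; 3 → 1 → 4; 4 → 3 → 3; 5 → 6 → 7; 6 → 8 → 8; 7 → 4 → 2; 8 → 5 → 5.
Collecting the images, φ ∘ ψ = [1 6 4 3 7 8 2 5].

1 6 4 3 7 8 2 5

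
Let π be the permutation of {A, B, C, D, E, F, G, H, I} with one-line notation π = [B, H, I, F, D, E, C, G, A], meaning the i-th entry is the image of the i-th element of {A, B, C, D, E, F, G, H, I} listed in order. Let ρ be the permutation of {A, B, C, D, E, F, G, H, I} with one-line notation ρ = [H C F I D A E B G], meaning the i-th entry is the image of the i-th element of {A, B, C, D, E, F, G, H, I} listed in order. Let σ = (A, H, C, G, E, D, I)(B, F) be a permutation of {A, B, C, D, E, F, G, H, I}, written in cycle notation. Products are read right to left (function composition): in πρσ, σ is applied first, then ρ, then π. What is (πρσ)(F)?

Apply the permutations in order: σ(F) = B, then ρ(B) = C, then π(C) = I. So (πρσ)(F) = I.

I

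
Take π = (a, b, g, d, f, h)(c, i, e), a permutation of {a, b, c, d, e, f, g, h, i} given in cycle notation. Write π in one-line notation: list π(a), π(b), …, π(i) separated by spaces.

b g i f c h d a e

Each element maps to the next entry in its cycle (wrapping to the front): a↦b, b↦g, c↦i, d↦f, e↦c, f↦h, g↦d, h↦a, i↦e.
Listing these in domain order gives b g i f c h d a e.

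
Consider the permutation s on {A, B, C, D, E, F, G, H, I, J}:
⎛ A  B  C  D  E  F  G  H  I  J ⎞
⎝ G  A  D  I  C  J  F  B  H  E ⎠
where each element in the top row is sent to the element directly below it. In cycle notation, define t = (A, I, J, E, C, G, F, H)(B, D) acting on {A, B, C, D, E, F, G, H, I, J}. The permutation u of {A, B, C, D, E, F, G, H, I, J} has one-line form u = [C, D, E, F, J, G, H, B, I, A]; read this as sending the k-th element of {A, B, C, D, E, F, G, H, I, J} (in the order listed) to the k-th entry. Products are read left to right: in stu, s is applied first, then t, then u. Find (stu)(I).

(stu)(I) = u(t(s(I))). s(I) = H, then t(H) = A, then u(A) = C, so the result is C.

C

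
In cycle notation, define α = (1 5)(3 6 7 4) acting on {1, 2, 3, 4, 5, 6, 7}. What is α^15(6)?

3

6 lies in the 4-cycle (3 6 7 4).
Since the cycle has length 4, α^15 acts on it the same as α^3 (15 mod 4 = 3).
Stepping 3 places around the cycle: 6 → 7 → 4 → 3.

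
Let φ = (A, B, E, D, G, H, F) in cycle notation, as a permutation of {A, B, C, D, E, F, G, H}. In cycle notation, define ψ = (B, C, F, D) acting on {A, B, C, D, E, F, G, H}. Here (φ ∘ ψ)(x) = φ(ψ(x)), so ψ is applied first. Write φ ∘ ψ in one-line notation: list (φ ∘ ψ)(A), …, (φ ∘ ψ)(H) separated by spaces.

For each element, apply ψ then φ: A → A → B; B → C → C; C → F → A; D → B → E; E → E → D; F → D → G; G → G → H; H → H → F.
So φ ∘ ψ in one-line form is B C A E D G H F.

B C A E D G H F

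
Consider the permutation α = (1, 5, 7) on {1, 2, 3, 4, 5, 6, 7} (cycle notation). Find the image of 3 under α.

3

3 does not appear in any cycle of α, so it is a fixed point: α(3) = 3.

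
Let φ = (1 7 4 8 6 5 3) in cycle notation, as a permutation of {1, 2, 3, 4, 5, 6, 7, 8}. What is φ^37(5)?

1

5 lies in the 7-cycle (1 7 4 8 6 5 3).
Powers repeat with period 7 on this cycle, and 37 mod 7 = 2, so φ^37(5) = φ^2(5).
Stepping 2 places around the cycle: 5 → 3 → 1.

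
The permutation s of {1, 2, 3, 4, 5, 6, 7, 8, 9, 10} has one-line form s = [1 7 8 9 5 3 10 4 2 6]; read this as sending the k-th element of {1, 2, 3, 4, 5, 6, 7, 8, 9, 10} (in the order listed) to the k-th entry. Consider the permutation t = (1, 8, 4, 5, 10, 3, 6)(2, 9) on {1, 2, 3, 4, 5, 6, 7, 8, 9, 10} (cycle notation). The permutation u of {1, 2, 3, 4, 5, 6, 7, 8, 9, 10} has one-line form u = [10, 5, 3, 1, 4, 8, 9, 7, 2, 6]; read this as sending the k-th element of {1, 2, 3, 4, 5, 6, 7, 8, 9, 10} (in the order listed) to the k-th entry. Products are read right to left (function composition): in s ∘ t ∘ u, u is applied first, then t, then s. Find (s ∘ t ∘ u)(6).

9

Apply the permutations in order: u(6) = 8, then t(8) = 4, then s(4) = 9. So (s ∘ t ∘ u)(6) = 9.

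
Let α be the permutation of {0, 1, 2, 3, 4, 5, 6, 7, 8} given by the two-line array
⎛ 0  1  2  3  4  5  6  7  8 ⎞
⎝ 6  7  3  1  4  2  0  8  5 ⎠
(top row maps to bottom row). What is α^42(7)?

Tracing 7 → 8 → … returns to 7 after 6 steps, so 7 lies in a 6-cycle (1 7 8 5 2 3).
On a 6-cycle, α^6 is the identity, so α^42 = α^0 there (42 ≡ 0 mod 6).
So α^42(7) = 7.

7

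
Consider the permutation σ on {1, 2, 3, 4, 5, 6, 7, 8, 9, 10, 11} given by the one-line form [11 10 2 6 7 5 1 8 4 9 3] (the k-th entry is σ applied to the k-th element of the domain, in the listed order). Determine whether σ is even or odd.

In disjoint-cycle form the cycle lengths are 10, 1.
A cycle of length ℓ contributes ℓ−1 transpositions, so σ is a product of 9 transpositions — odd.

odd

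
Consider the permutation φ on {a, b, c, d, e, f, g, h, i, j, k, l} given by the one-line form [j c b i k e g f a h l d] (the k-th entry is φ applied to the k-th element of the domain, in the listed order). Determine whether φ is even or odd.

In disjoint-cycle form the cycle lengths are 9, 2, 1.
A cycle of length ℓ contributes ℓ−1 transpositions, so φ is a product of 8 + 1 = 9 transpositions — odd.

odd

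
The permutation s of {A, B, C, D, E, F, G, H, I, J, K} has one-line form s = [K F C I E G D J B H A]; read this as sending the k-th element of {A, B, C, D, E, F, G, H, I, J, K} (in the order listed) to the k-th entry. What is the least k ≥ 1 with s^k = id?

10

The disjoint-cycle form of s has cycle lengths 5, 2, 2, 1, 1.
The order of s is the least common multiple of its cycle lengths: lcm(5, 2, 2) = 10.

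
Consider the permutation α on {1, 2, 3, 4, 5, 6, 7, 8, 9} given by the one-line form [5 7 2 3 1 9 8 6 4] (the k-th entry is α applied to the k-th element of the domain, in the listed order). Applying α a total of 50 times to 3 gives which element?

2

Tracing 3 → 2 → … returns to 3 after 7 steps, so 3 lies in a 7-cycle (2 7 8 6 9 4 3).
Powers repeat with period 7 on this cycle, and 50 mod 7 = 1, so α^50(3) = α^1(3).
Stepping 1 place around the cycle: 3 → 2.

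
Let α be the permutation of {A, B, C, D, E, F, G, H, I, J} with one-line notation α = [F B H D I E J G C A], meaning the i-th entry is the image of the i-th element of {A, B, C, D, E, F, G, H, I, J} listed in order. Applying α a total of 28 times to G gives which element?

Tracing G → J → … returns to G after 8 steps, so G lies in an 8-cycle (A F E I C H G J).
On an 8-cycle, α^8 is the identity, so α^28 = α^4 there (28 ≡ 4 mod 8).
Advancing 4 steps from G: G → J → A → F → E.

E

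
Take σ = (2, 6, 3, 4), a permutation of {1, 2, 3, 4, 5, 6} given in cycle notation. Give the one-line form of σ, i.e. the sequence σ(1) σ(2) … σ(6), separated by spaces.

Reading each image from the cycles: 1↦1, 2↦6, 3↦4, 4↦2, 5↦5, 6↦3.
Listing these in domain order gives 1 6 4 2 5 3.

1 6 4 2 5 3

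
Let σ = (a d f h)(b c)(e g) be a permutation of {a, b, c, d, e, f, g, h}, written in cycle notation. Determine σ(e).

g

Within (e g), e ↦ g.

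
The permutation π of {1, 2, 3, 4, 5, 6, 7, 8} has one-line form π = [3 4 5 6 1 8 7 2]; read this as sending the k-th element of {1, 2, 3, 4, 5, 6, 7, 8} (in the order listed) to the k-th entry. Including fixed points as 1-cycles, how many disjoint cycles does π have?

The cycle decomposition is (1, 3, 5)(2, 4, 6, 8)(7), which has 3 cycles (counting 1-cycles).

3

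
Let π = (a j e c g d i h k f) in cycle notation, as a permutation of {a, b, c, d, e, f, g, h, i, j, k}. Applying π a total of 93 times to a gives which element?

a lies in the 10-cycle (a j e c g d i h k f).
On a 10-cycle, π^10 is the identity, so π^93 = π^3 there (93 ≡ 3 mod 10).
Stepping 3 places around the cycle: a → j → e → c.

c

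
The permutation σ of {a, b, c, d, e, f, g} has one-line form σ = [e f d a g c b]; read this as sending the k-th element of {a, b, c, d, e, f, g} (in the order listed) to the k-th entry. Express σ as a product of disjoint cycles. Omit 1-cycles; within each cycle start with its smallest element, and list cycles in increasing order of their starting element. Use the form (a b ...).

Iterating σ from a gives a → e → g → b → f → c → d → a; that is the 7-cycle (a e g b f c d).
Repeating from the next unused element and collecting all non-trivial cycles gives (a e g b f c d).

(a e g b f c d)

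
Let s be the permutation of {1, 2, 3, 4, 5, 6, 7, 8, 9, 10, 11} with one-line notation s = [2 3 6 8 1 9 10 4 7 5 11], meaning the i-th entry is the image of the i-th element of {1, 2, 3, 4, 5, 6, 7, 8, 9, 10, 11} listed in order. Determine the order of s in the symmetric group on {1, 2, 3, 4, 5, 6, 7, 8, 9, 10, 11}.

Decomposing into disjoint cycles gives cycle lengths 8, 2, 1.
Since disjoint cycles commute, ord(s) = lcm(8, 2) = 8.

8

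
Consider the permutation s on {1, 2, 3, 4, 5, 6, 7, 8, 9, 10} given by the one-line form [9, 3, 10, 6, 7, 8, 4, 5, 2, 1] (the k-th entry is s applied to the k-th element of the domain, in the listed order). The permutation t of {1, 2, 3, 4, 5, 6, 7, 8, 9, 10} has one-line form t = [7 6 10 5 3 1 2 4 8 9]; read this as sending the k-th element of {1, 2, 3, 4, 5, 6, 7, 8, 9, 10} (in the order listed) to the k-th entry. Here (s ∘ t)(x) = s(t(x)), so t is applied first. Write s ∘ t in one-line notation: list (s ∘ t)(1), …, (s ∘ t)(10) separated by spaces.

Chase each element through t then s: 1 → 7 → 4; 2 → 6 → 8; 3 → 10 → 1; 4 → 5 → 7; 5 → 3 → 10; 6 → 1 → 9; 7 → 2 → 3; 8 → 4 → 6; 9 → 8 → 5; 10 → 9 → 2.
Collecting the images, s ∘ t = [4 8 1 7 10 9 3 6 5 2].

4 8 1 7 10 9 3 6 5 2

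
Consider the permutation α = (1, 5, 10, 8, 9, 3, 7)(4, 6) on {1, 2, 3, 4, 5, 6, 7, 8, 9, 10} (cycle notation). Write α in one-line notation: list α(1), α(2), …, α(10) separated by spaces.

5 2 7 6 10 4 1 9 3 8

Image by image: 1→5, 2→2, 3→7, 4→6, 5→10, 6→4, 7→1, 8→9, 9→3, 10→8.
Listing these in domain order gives 5 2 7 6 10 4 1 9 3 8.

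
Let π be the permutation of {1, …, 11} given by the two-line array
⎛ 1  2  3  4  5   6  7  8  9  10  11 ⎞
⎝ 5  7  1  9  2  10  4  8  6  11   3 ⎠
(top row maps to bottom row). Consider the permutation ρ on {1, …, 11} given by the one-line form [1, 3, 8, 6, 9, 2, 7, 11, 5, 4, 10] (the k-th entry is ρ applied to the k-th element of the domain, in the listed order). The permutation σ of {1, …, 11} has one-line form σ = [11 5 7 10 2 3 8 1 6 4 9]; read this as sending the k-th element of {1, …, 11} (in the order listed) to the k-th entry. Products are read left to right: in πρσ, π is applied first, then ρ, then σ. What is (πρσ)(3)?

11

(πρσ)(3) = σ(ρ(π(3))). π(3) = 1, then ρ(1) = 1, then σ(1) = 11, so the result is 11.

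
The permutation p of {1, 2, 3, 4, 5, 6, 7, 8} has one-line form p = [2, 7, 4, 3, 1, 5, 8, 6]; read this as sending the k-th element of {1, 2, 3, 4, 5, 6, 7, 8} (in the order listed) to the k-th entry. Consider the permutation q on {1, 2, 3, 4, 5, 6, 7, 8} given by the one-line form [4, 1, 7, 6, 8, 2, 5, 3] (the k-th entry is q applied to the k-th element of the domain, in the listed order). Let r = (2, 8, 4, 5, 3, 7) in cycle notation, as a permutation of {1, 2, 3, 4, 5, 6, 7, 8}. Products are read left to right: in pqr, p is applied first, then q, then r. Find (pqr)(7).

7

(pqr)(7) = r(q(p(7))). p(7) = 8, then q(8) = 3, then r(3) = 7, so the result is 7.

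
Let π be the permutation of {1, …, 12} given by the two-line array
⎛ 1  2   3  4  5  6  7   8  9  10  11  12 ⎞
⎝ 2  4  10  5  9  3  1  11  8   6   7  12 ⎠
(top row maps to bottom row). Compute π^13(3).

Tracing 3 → 10 → … returns to 3 after 3 steps, so 3 lies in a 3-cycle (3, 10, 6).
Powers repeat with period 3 on this cycle, and 13 mod 3 = 1, so π^13(3) = π^1(3).
Advancing 1 step from 3: 3 → 10.

10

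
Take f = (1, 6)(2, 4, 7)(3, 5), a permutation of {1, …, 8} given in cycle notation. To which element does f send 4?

7

Within (2, 4, 7), 4 ↦ 7.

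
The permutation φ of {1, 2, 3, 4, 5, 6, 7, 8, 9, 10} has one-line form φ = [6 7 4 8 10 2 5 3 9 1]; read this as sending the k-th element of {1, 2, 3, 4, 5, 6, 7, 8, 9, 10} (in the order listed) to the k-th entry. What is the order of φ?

Writing φ as disjoint cycles, the cycle lengths are 6, 3, 1.
Since disjoint cycles commute, ord(φ) = lcm(6, 3) = 6.

6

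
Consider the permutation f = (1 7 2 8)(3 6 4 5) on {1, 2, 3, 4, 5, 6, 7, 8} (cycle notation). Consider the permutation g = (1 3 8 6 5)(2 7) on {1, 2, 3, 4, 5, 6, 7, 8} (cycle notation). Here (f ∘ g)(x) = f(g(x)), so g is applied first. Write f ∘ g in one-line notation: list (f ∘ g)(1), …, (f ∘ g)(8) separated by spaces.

6 2 1 5 7 3 8 4

(f ∘ g)(x) = f(g(x)). Computing each image: f(g(1)) = f(3) = 6, f(g(2)) = f(7) = 2, f(g(3)) = f(8) = 1, f(g(4)) = f(4) = 5, f(g(5)) = f(1) = 7, f(g(6)) = f(5) = 3, f(g(7)) = f(2) = 8, f(g(8)) = f(6) = 4.
Hence f ∘ g = [6 2 1 5 7 3 8 4].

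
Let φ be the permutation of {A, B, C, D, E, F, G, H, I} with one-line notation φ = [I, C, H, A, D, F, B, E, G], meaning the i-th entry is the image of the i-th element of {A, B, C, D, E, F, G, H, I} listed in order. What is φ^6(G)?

Tracing G → B → … returns to G after 8 steps, so G lies in an 8-cycle (A, I, G, B, C, H, E, D).
Advancing 6 steps from G: G → B → C → H → E → D → A.

A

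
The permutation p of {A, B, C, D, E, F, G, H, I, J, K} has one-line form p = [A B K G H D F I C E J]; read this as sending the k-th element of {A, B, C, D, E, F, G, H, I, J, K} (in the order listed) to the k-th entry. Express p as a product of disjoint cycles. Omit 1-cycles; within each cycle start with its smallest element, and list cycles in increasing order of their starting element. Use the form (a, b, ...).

(C, K, J, E, H, I)(D, G, F)

Iterating p from C gives C → K → J → E → H → I → C; that is the 6-cycle (C, K, J, E, H, I).
Repeating from the next unused element and collecting all non-trivial cycles gives (C, K, J, E, H, I)(D, G, F).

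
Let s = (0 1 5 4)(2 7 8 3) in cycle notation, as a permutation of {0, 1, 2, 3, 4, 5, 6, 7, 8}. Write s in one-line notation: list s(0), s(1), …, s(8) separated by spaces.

1 5 7 2 0 4 6 8 3

Image by image: 0↦1, 1↦5, 2↦7, 3↦2, 4↦0, 5↦4, 6↦6, 7↦8, 8↦3.
Listing these in domain order gives 1 5 7 2 0 4 6 8 3.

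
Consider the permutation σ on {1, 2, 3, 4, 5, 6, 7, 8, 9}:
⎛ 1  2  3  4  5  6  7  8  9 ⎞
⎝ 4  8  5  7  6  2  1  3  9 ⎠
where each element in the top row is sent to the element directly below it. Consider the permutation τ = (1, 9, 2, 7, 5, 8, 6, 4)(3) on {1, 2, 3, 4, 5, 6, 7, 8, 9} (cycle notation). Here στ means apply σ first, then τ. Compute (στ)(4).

5

σ(4) = 7, then τ(7) = 5; composing gives (στ)(4) = 5.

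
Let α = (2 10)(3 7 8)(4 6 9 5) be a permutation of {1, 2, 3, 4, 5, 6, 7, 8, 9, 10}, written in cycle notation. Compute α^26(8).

8 lies in the 3-cycle (3 7 8).
Since the cycle has length 3, α^26 acts on it the same as α^2 (26 mod 3 = 2).
Stepping 2 places around the cycle: 8 → 3 → 7.

7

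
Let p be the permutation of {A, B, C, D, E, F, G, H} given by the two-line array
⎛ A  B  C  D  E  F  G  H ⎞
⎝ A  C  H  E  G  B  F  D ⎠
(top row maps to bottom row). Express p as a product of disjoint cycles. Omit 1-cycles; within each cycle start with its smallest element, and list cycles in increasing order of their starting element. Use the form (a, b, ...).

(B, C, H, D, E, G, F)

Iterating p from B gives B → C → H → D → E → G → F → B; that is the 7-cycle (B, C, H, D, E, G, F).
Continuing from each remaining unvisited element yields (B, C, H, D, E, G, F).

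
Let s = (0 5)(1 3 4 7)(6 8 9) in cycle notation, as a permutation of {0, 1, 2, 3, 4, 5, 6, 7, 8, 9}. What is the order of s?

The disjoint cycles have lengths 4, 3, 2, 1.
Since disjoint cycles commute, ord(s) = lcm(4, 3, 2) = 12.

12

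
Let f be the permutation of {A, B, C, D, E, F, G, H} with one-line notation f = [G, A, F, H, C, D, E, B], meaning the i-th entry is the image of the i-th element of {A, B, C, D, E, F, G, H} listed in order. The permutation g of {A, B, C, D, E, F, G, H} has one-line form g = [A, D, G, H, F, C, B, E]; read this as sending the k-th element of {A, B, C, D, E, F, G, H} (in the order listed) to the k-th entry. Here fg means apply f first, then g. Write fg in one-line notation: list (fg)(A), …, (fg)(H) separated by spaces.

B A C E G H F D

(fg)(x) = g(f(x)). Computing each image: g(f(A)) = g(G) = B, g(f(B)) = g(A) = A, g(f(C)) = g(F) = C, g(f(D)) = g(H) = E, g(f(E)) = g(C) = G, g(f(F)) = g(D) = H, g(f(G)) = g(E) = F, g(f(H)) = g(B) = D.
Hence fg = [B A C E G H F D].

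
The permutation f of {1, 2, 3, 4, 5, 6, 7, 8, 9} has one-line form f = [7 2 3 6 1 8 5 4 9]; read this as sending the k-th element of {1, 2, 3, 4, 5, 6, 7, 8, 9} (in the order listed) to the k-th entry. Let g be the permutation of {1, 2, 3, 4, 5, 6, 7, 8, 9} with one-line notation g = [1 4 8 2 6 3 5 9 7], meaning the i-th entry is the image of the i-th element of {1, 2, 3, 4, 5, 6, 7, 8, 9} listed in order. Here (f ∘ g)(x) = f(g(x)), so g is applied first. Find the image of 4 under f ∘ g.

First apply g: g(4) = 2, then f(2) = 2. Thus (f ∘ g)(4) = 2.

2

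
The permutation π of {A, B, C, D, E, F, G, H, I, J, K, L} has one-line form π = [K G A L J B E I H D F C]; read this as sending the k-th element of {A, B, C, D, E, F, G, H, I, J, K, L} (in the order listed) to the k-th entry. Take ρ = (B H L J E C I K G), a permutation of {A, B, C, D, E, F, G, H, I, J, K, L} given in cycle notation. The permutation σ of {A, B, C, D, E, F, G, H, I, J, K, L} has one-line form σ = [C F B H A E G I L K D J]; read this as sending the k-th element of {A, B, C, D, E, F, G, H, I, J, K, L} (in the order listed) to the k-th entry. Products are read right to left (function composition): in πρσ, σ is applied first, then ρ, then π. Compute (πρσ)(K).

L

Chase K: σ(K) = D; ρ(D) = D; π(D) = L. Hence (πρσ)(K) = L.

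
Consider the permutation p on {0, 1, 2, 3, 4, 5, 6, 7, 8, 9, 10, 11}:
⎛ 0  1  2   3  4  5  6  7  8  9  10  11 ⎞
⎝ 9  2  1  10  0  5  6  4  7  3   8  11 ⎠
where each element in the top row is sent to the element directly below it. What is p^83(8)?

Tracing 8 → 7 → … returns to 8 after 7 steps, so 8 lies in a 7-cycle (0, 9, 3, 10, 8, 7, 4).
Powers repeat with period 7 on this cycle, and 83 mod 7 = 6, so p^83(8) = p^6(8).
Advancing 6 steps from 8: 8 → 7 → 4 → 0 → 9 → 3 → 10.

10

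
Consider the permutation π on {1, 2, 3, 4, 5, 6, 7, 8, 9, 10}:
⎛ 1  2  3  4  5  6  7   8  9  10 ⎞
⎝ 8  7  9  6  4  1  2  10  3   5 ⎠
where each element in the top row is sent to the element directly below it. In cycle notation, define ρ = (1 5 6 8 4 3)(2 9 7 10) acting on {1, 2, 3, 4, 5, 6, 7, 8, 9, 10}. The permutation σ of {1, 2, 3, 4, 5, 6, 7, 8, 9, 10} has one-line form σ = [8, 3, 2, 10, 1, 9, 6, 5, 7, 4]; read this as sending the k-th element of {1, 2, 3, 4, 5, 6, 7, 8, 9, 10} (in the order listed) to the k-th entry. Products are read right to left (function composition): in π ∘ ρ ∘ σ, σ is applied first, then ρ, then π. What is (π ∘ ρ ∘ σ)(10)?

Chase 10: σ(10) = 4; ρ(4) = 3; π(3) = 9. Hence (π ∘ ρ ∘ σ)(10) = 9.

9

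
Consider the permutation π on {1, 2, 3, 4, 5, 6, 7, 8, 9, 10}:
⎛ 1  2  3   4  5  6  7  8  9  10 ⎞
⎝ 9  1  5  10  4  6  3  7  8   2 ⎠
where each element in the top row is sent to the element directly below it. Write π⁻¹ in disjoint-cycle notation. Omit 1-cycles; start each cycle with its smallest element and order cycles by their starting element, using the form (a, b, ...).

First write π in disjoint cycles: (1, 9, 8, 7, 3, 5, 4, 10, 2).
The inverse reverses every cycle; in canonical form, π⁻¹ = (1, 2, 10, 4, 5, 3, 7, 8, 9).

(1, 2, 10, 4, 5, 3, 7, 8, 9)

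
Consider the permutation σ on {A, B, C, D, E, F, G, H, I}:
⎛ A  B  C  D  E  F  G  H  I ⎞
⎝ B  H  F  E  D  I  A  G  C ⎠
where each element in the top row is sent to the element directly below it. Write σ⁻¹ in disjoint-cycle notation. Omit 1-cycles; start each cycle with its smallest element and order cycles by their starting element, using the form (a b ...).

The cycle decomposition of σ is (A B H G)(C F I)(D E).
Reversing each cycle (and rotating so the smallest element leads) gives σ⁻¹ = (A G H B)(C I F)(D E).

(A G H B)(C I F)(D E)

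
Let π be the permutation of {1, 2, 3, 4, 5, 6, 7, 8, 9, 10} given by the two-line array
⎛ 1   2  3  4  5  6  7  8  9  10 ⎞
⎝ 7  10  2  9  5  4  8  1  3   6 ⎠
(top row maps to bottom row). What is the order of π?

6

Decomposing into disjoint cycles gives cycle lengths 6, 3, 1.
Since disjoint cycles commute, ord(π) = lcm(6, 3) = 6.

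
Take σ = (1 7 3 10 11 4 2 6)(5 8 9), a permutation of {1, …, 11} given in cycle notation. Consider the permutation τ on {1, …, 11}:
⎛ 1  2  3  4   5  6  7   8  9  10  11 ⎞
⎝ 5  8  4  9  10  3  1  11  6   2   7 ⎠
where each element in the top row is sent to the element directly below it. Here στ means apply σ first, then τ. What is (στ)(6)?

σ(6) = 1, then τ(1) = 5; composing gives (στ)(6) = 5.

5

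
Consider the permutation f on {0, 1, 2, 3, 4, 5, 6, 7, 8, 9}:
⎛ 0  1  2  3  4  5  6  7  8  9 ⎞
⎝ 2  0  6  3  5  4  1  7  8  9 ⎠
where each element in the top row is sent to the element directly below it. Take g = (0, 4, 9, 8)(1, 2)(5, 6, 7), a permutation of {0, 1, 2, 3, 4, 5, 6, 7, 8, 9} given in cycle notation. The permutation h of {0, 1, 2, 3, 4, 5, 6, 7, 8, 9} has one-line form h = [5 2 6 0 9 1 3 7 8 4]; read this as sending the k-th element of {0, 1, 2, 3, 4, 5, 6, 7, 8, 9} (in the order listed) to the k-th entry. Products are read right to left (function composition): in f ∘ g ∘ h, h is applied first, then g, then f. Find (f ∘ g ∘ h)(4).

8

Chase 4: h(4) = 9; g(9) = 8; f(8) = 8. Hence (f ∘ g ∘ h)(4) = 8.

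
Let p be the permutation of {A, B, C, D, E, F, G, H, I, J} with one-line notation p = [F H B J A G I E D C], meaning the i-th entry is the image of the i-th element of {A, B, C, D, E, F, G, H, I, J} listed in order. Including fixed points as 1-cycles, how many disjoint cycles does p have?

1

The cycle decomposition is (A F G I D J C B H E), which has 1 cycle (counting 1-cycles).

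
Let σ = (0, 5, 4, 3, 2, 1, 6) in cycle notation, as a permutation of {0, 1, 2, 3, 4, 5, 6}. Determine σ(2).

1

2 appears in (0, 5, 4, 3, 2, 1, 6); the next entry (wrapping around) is 1.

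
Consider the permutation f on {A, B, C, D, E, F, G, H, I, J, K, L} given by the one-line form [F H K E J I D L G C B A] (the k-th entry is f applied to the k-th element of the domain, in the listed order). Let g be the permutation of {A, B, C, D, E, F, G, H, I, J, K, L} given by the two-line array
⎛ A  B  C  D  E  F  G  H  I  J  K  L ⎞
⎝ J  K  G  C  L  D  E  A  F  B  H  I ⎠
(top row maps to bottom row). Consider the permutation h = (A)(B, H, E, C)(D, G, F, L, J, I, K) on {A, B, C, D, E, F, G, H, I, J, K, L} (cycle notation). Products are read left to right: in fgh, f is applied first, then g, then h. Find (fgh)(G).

B

Apply the permutations in order: f(G) = D, then g(D) = C, then h(C) = B. So (fgh)(G) = B.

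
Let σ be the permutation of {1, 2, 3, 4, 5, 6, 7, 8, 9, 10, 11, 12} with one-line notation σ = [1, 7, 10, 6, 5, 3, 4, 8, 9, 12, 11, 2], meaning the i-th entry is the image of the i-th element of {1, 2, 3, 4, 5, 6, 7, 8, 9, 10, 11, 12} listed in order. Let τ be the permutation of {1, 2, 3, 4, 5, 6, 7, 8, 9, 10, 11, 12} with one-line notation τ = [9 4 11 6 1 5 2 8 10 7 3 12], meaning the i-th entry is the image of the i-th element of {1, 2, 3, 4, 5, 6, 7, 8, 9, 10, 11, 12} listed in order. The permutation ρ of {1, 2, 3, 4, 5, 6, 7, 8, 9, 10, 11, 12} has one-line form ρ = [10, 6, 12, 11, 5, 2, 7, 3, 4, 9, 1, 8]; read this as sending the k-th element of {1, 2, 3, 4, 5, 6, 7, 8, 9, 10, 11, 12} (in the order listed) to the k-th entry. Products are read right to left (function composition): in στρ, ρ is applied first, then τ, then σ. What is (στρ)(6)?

Apply the permutations in order: ρ(6) = 2, then τ(2) = 4, then σ(4) = 6. So (στρ)(6) = 6.

6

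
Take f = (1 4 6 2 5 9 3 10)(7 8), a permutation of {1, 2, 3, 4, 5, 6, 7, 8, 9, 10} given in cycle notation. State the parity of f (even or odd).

The cycle lengths are 8, 2.
A cycle is odd iff its length is even; f has 2 even-length cycles, so sgn(f) = (−1)^2 and f is even.

even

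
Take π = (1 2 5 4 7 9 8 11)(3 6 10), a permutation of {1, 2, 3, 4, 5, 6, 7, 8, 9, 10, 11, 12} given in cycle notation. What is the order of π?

24

The disjoint cycles have lengths 8, 3, 1.
The order is lcm(8, 3) = 24.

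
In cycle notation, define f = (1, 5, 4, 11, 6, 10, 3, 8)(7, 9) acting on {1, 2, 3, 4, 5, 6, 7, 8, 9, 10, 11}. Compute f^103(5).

5 lies in the 8-cycle (1, 5, 4, 11, 6, 10, 3, 8).
Powers repeat with period 8 on this cycle, and 103 mod 8 = 7, so f^103(5) = f^7(5).
Stepping 7 places around the cycle: 5 → 4 → 11 → 6 → 10 → 3 → 8 → 1.

1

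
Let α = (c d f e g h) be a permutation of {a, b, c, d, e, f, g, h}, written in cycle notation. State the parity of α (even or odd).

The cycle lengths are 6, 1, 1.
A cycle of length ℓ contributes ℓ−1 transpositions, so α is a product of 5 transpositions — odd.

odd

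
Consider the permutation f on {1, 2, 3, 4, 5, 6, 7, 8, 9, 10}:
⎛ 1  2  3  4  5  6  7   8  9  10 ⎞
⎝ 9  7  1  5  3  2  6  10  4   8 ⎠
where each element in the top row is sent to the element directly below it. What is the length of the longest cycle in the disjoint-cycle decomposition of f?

5

Decomposing into disjoint cycles gives (1, 9, 4, 5, 3)(2, 7, 6)(8, 10); the longest has length 5.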